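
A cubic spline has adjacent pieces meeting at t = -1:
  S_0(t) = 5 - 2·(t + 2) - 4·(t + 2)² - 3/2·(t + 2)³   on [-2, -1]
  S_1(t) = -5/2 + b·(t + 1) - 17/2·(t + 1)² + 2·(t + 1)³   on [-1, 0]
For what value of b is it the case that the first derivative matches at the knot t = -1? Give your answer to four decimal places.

-14.5000

S_0'(t) = -2 - 8·(t + 2) - 9/2·(t + 2)², so S_0'(-1) = -29/2. On the right, S_1'(-1) = b, so b = -29/2.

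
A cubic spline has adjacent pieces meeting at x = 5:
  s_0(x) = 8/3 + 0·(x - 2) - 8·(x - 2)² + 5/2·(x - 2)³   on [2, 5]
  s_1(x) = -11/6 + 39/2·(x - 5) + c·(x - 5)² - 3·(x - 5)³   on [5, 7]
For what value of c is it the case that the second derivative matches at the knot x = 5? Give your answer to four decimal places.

s_0''(x) = -16 + 15·(x - 2), so s_0''(5) = 29. On the right, s_1''(5) = 2c, so c = 29/2.

14.5000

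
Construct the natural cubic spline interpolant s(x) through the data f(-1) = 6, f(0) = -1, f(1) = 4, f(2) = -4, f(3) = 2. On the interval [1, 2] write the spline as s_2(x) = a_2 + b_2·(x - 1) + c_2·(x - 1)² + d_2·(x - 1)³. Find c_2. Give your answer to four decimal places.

-16.7143

Let M_i = s''(x_i). Step sizes h_i = 1, 1, 1, 1; slopes of the chords Δ_i = (y_(i+1) - y_i)/h_i = -7, 5, -8, 6.
  1·M_0 + 4·M_1 + 1·M_2 = 6(Δ_1 - Δ_0) = 72
  1·M_1 + 4·M_2 + 1·M_3 = 6(Δ_2 - Δ_1) = -78
  1·M_2 + 4·M_3 + 1·M_4 = 6(Δ_3 - Δ_2) = 84
Natural end conditions: M_0 = M_4 = 0.
Solving the tridiagonal system: M_0 = 0, M_1 = 369/14, M_2 = -234/7, M_3 = 411/14, M_4 = 0.
On [1, 2], with s_2(x) = a_2 + b_2·(x - 1) + c_2·(x - 1)² + d_2·(x - 1)³: c_2 = M_2/2 = -117/7, d_2 = (M_3 - M_2)/(6h_2) = 293/28, b_2 = Δ_2 - h_2(2M_2 + M_3)/6 = -7/4.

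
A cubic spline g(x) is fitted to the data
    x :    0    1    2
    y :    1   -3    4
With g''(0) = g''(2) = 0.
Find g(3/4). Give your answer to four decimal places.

With σ_i denoting the second derivative at x_i, h_i = 1, 1, and Δ_i = (y_(i+1) − y_i)/h_i = -4, 7:
  1·σ_0 + 4·σ_1 + 1·σ_2 = 6(Δ_1 - Δ_0) = 66
Natural end conditions: σ_0 = σ_2 = 0.
Solving: σ_0 = 0, σ_1 = 33/2, σ_2 = 0.
On [0, 1], g(x) = 1 - 27/4·x + 0·x² + 11/4·x³.
With x = 3/4: g(3/4) = -743/256.

-2.9023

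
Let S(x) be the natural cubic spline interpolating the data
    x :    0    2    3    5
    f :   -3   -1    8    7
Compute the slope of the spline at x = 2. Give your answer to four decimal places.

Write σ_i for S''(x_i). With h_i = 2, 1, 2 and divided differences Δ_i = 1, 9, -1/2, the continuity of S' gives the tridiagonal system
  2·σ_0 + 6·σ_1 + 1·σ_2 = 6(Δ_1 - Δ_0) = 48
  1·σ_1 + 6·σ_2 + 2·σ_3 = 6(Δ_2 - Δ_1) = -57
Natural end conditions: σ_0 = σ_3 = 0.
Solving: σ_0 = 0, σ_1 = 69/7, σ_2 = -78/7, σ_3 = 0.
On [2, 3], S'(x) = b_1 + 2c_1·(x - 2) + 3d_1·(x - 2)² with b_1 = Δ_1 - h_1(2σ_1 + σ_2)/6 = 53/7, c_1 = σ_1/2 = 69/14, d_1 = (σ_2 - σ_1)/(6h_1) = -7/2. So S'(2) = 53/7.

7.5714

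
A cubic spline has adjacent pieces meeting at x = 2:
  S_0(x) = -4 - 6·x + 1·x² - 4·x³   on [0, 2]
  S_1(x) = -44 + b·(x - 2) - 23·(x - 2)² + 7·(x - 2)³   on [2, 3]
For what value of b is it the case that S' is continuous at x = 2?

S_0'(x) = -6 + 2·x - 12·x², so S_0'(2) = -50. On the right, S_1'(2) = b, so b = -50.

-50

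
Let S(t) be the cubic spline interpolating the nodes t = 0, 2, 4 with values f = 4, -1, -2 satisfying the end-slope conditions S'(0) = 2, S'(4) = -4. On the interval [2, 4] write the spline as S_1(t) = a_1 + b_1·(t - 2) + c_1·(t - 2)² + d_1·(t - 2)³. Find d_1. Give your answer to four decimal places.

-1.1875

Put M_i = S'' at the i-th knot. Here h = (2, 2) and Δ = (-5/2, -1/2), so the interior equations h_(i-1)·M_(i-1) + 2(h_(i-1)+h_i)·M_i + h_i·M_(i+1) = 6(Δ_i − Δ_(i-1)) read
  2·M_0 + 8·M_1 + 2·M_2 = 6(Δ_1 - Δ_0) = 12
Clamped end conditions give two more equations: 2h_0·M_0 + h_0·M_1 = 6(Δ_0 - S'(0)) = -27 and h_1·M_1 + 2h_1·M_2 = 6(S'(4) - Δ_1) = -21.
Forward elimination and back-substitution give M_0 = -39/4, M_1 = 6, M_2 = -33/4.
On [2, 4], with S_1(t) = a_1 + b_1·(t - 2) + c_1·(t - 2)² + d_1·(t - 2)³: c_1 = M_1/2 = 3, d_1 = (M_2 - M_1)/(6h_1) = -19/16, b_1 = Δ_1 - h_1(2M_1 + M_2)/6 = -7/4.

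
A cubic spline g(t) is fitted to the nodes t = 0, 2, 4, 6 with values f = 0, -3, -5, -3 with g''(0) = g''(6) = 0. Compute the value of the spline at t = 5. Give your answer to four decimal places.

-4.3750

With m_i denoting the second derivative at x_i, h_i = 2, 2, 2, and Δ_i = (y_(i+1) − y_i)/h_i = -3/2, -1, 1:
  2·m_0 + 8·m_1 + 2·m_2 = 6(Δ_1 - Δ_0) = 3
  2·m_1 + 8·m_2 + 2·m_3 = 6(Δ_2 - Δ_1) = 12
Natural end conditions: m_0 = m_3 = 0.
Hence m_0 = 0, m_1 = 0, m_2 = 3/2, m_3 = 0.
On [4, 6], g(t) = -5 + 0·(t - 4) + 3/4·(t - 4)² - 1/8·(t - 4)³.
With (t - 4) = 1: g(5) = -35/8.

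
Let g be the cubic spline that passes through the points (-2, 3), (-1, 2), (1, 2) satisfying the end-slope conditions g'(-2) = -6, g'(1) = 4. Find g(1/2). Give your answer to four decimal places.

0.9063

Let M_i = g''(x_i). Step sizes h_i = 1, 2; slopes of the chords Δ_i = (y_(i+1) - y_i)/h_i = -1, 0.
  1·M_0 + 6·M_1 + 2·M_2 = 6(Δ_1 - Δ_0) = 6
Clamped end conditions give two more equations: 2h_0·M_0 + h_0·M_1 = 6(Δ_0 - g'(-2)) = 30 and h_1·M_1 + 2h_1·M_2 = 6(g'(1) - Δ_1) = 24.
Solving the tridiagonal system: M_0 = 52/3, M_1 = -14/3, M_2 = 25/3.
On [-1, 1], g(t) = 2 + 1/3·(t + 1) - 7/3·(t + 1)² + 13/12·(t + 1)³.
With (t + 1) = 3/2: g(1/2) = 29/32.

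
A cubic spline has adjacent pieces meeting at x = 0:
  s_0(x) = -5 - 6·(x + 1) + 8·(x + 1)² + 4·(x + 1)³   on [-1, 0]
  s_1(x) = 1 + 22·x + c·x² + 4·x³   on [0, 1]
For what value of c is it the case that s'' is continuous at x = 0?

20

s_0''(x) = 16 + 24·(x + 1), so s_0''(0) = 40. On the right, s_1''(0) = 2c, so c = 20.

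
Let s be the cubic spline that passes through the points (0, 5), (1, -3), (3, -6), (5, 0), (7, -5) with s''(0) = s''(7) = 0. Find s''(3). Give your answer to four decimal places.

3.2561

With m_i denoting the second derivative at x_i, h_i = 1, 2, 2, 2, and Δ_i = (y_(i+1) − y_i)/h_i = -8, -3/2, 3, -5/2:
  1·m_0 + 6·m_1 + 2·m_2 = 6(Δ_1 - Δ_0) = 39
  2·m_1 + 8·m_2 + 2·m_3 = 6(Δ_2 - Δ_1) = 27
  2·m_2 + 8·m_3 + 2·m_4 = 6(Δ_3 - Δ_2) = -33
Natural end conditions: m_0 = m_4 = 0.
Solving the tridiagonal system: m_0 = 0, m_1 = 222/41, m_2 = 267/82, m_3 = -405/82, m_4 = 0.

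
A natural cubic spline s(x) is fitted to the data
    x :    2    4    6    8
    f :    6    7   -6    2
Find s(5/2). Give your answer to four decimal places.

7.4531

Put m_i = s'' at the i-th knot. Here h = (2, 2, 2) and Δ = (1/2, -13/2, 4), so the interior equations h_(i-1)·m_(i-1) + 2(h_(i-1)+h_i)·m_i + h_i·m_(i+1) = 6(Δ_i − Δ_(i-1)) read
  2·m_0 + 8·m_1 + 2·m_2 = 6(Δ_1 - Δ_0) = -42
  2·m_1 + 8·m_2 + 2·m_3 = 6(Δ_2 - Δ_1) = 63
Natural end conditions: m_0 = m_3 = 0.
Solving: m_0 = 0, m_1 = -77/10, m_2 = 49/5, m_3 = 0.
On [2, 4], s(x) = 6 + 46/15·(x - 2) + 0·(x - 2)² - 77/120·(x - 2)³.
With (x - 2) = 1/2: s(5/2) = 477/64.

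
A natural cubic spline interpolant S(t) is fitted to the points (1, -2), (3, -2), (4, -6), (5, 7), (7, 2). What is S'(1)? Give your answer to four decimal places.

3.1742

Put m_i = S'' at the i-th knot. Here h = (2, 1, 1, 2) and Δ = (0, -4, 13, -5/2), so the interior equations h_(i-1)·m_(i-1) + 2(h_(i-1)+h_i)·m_i + h_i·m_(i+1) = 6(Δ_i − Δ_(i-1)) read
  2·m_0 + 6·m_1 + 1·m_2 = 6(Δ_1 - Δ_0) = -24
  1·m_1 + 4·m_2 + 1·m_3 = 6(Δ_2 - Δ_1) = 102
  1·m_2 + 6·m_3 + 2·m_4 = 6(Δ_3 - Δ_2) = -93
Natural end conditions: m_0 = m_4 = 0.
Solving: m_0 = 0, m_1 = -419/44, m_2 = 729/22, m_3 = -925/44, m_4 = 0.
On [1, 3], S'(t) = b_0 + 2c_0·(t - 1) + 3d_0·(t - 1)² with b_0 = Δ_0 - h_0(2m_0 + m_1)/6 = 419/132, c_0 = m_0/2 = 0, d_0 = (m_1 - m_0)/(6h_0) = -419/528. So S'(1) = 419/132.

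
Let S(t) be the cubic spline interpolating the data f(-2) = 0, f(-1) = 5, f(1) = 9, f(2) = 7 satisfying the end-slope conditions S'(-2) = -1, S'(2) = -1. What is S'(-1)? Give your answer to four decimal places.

6.6286

Put σ_i = S'' at the i-th knot. Here h = (1, 2, 1) and Δ = (5, 2, -2), so the interior equations h_(i-1)·σ_(i-1) + 2(h_(i-1)+h_i)·σ_i + h_i·σ_(i+1) = 6(Δ_i − Δ_(i-1)) read
  1·σ_0 + 6·σ_1 + 2·σ_2 = 6(Δ_1 - Δ_0) = -18
  2·σ_1 + 6·σ_2 + 1·σ_3 = 6(Δ_2 - Δ_1) = -24
Clamped end conditions give two more equations: 2h_0·σ_0 + h_0·σ_1 = 6(Δ_0 - S'(-2)) = 36 and h_2·σ_2 + 2h_2·σ_3 = 6(S'(2) - Δ_2) = 6.
Solving: σ_0 = 726/35, σ_1 = -192/35, σ_2 = -102/35, σ_3 = 156/35.
On [-1, 1], S'(t) = b_1 + 2c_1·(t + 1) + 3d_1·(t + 1)² with b_1 = Δ_1 - h_1(2σ_1 + σ_2)/6 = 232/35, c_1 = σ_1/2 = -96/35, d_1 = (σ_2 - σ_1)/(6h_1) = 3/14. So S'(-1) = 232/35.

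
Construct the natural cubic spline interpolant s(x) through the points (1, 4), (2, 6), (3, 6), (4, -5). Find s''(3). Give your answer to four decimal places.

Put M_i = s'' at the i-th knot. Here h = (1, 1, 1) and Δ = (2, 0, -11), so the interior equations h_(i-1)·M_(i-1) + 2(h_(i-1)+h_i)·M_i + h_i·M_(i+1) = 6(Δ_i − Δ_(i-1)) read
  1·M_0 + 4·M_1 + 1·M_2 = 6(Δ_1 - Δ_0) = -12
  1·M_1 + 4·M_2 + 1·M_3 = 6(Δ_2 - Δ_1) = -66
Natural end conditions: M_0 = M_3 = 0.
Solving: M_0 = 0, M_1 = 6/5, M_2 = -84/5, M_3 = 0.

-16.8000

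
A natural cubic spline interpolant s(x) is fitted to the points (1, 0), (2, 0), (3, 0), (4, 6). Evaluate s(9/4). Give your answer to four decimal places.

Write m_i for s''(x_i). With h_i = 1, 1, 1 and divided differences Δ_i = 0, 0, 6, the continuity of s' gives the tridiagonal system
  1·m_0 + 4·m_1 + 1·m_2 = 6(Δ_1 - Δ_0) = 0
  1·m_1 + 4·m_2 + 1·m_3 = 6(Δ_2 - Δ_1) = 36
Natural end conditions: m_0 = m_3 = 0.
Forward elimination and back-substitution give m_0 = 0, m_1 = -12/5, m_2 = 48/5, m_3 = 0.
On [2, 3], s(x) = 0 - 4/5·(x - 2) - 6/5·(x - 2)² + 2·(x - 2)³.
With (x - 2) = 1/4: s(9/4) = -39/160.

-0.2438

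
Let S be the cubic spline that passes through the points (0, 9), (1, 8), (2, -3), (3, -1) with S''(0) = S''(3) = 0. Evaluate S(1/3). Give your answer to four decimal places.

Put m_i = S'' at the i-th knot. Here h = (1, 1, 1) and Δ = (-1, -11, 2), so the interior equations h_(i-1)·m_(i-1) + 2(h_(i-1)+h_i)·m_i + h_i·m_(i+1) = 6(Δ_i − Δ_(i-1)) read
  1·m_0 + 4·m_1 + 1·m_2 = 6(Δ_1 - Δ_0) = -60
  1·m_1 + 4·m_2 + 1·m_3 = 6(Δ_2 - Δ_1) = 78
Natural end conditions: m_0 = m_3 = 0.
Solving: m_0 = 0, m_1 = -106/5, m_2 = 124/5, m_3 = 0.
On [0, 1], S(x) = 9 + 38/15·x + 0·x² - 53/15·x³.
With x = 1/3: S(1/3) = 3934/405.

9.7136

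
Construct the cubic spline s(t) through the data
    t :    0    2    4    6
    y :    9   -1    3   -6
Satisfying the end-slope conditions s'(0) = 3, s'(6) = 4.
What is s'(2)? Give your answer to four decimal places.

-2.4333

Write σ_i for s''(x_i). With h_i = 2, 2, 2 and divided differences Δ_i = -5, 2, -9/2, the continuity of s' gives the tridiagonal system
  2·σ_0 + 8·σ_1 + 2·σ_2 = 6(Δ_1 - Δ_0) = 42
  2·σ_1 + 8·σ_2 + 2·σ_3 = 6(Δ_2 - Δ_1) = -39
Clamped end conditions give two more equations: 2h_0·σ_0 + h_0·σ_1 = 6(Δ_0 - s'(0)) = -48 and h_2·σ_2 + 2h_2·σ_3 = 6(s'(6) - Δ_2) = 51.
Forward elimination and back-substitution give σ_0 = -557/30, σ_1 = 197/15, σ_2 = -389/30, σ_3 = 577/30.
On [2, 4], s'(t) = b_1 + 2c_1·(t - 2) + 3d_1·(t - 2)² with b_1 = Δ_1 - h_1(2σ_1 + σ_2)/6 = -73/30, c_1 = σ_1/2 = 197/30, d_1 = (σ_2 - σ_1)/(6h_1) = -87/40. So s'(2) = -73/30.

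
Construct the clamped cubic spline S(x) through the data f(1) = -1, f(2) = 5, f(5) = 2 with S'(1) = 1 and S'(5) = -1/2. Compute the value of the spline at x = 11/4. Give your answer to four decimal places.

7.1592

Put M_i = S'' at the i-th knot. Here h = (1, 3) and Δ = (6, -1), so the interior equations h_(i-1)·M_(i-1) + 2(h_(i-1)+h_i)·M_i + h_i·M_(i+1) = 6(Δ_i − Δ_(i-1)) read
  1·M_0 + 8·M_1 + 3·M_2 = 6(Δ_1 - Δ_0) = -42
Clamped end conditions give two more equations: 2h_0·M_0 + h_0·M_1 = 6(Δ_0 - S'(1)) = 30 and h_1·M_1 + 2h_1·M_2 = 6(S'(5) - Δ_1) = 3.
Hence M_0 = 159/8, M_1 = -39/4, M_2 = 43/8.
On [2, 5], S(x) = 5 + 97/16·(x - 2) - 39/8·(x - 2)² + 121/144·(x - 2)³.
With (x - 2) = 3/4: S(11/4) = 7331/1024.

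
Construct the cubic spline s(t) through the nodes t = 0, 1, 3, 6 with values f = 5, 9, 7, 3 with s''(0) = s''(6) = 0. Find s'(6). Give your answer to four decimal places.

With m_i denoting the second derivative at x_i, h_i = 1, 2, 3, and Δ_i = (y_(i+1) − y_i)/h_i = 4, -1, -4/3:
  1·m_0 + 6·m_1 + 2·m_2 = 6(Δ_1 - Δ_0) = -30
  2·m_1 + 10·m_2 + 3·m_3 = 6(Δ_2 - Δ_1) = -2
Natural end conditions: m_0 = m_3 = 0.
Solving: m_0 = 0, m_1 = -37/7, m_2 = 6/7, m_3 = 0.
On [3, 6], s'(t) = b_2 + 2c_2·(t - 3) + 3d_2·(t - 3)² with b_2 = Δ_2 - h_2(2m_2 + m_3)/6 = -46/21, c_2 = m_2/2 = 3/7, d_2 = (m_3 - m_2)/(6h_2) = -1/21. So s'(6) = -19/21.

-0.9048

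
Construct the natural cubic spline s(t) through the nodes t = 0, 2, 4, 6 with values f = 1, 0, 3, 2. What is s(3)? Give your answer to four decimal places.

1.5000

Put σ_i = s'' at the i-th knot. Here h = (2, 2, 2) and Δ = (-1/2, 3/2, -1/2), so the interior equations h_(i-1)·σ_(i-1) + 2(h_(i-1)+h_i)·σ_i + h_i·σ_(i+1) = 6(Δ_i − Δ_(i-1)) read
  2·σ_0 + 8·σ_1 + 2·σ_2 = 6(Δ_1 - Δ_0) = 12
  2·σ_1 + 8·σ_2 + 2·σ_3 = 6(Δ_2 - Δ_1) = -12
Natural end conditions: σ_0 = σ_3 = 0.
Hence σ_0 = 0, σ_1 = 2, σ_2 = -2, σ_3 = 0.
On [2, 4], s(t) = 0 + 5/6·(t - 2) + 1·(t - 2)² - 1/3·(t - 2)³.
With (t - 2) = 1: s(3) = 3/2.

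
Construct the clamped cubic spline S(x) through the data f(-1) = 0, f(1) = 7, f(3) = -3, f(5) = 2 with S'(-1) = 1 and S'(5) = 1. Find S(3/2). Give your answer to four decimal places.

5.3625

With M_i denoting the second derivative at x_i, h_i = 2, 2, 2, and Δ_i = (y_(i+1) − y_i)/h_i = 7/2, -5, 5/2:
  2·M_0 + 8·M_1 + 2·M_2 = 6(Δ_1 - Δ_0) = -51
  2·M_1 + 8·M_2 + 2·M_3 = 6(Δ_2 - Δ_1) = 45
Clamped end conditions give two more equations: 2h_0·M_0 + h_0·M_1 = 6(Δ_0 - S'(-1)) = 15 and h_2·M_2 + 2h_2·M_3 = 6(S'(5) - Δ_2) = -9.
Solving the tridiagonal system: M_0 = 47/5, M_1 = -113/10, M_2 = 103/10, M_3 = -37/5.
On [1, 3], S(x) = 7 - 9/10·(x - 1) - 113/20·(x - 1)² + 9/5·(x - 1)³.
With (x - 1) = 1/2: S(3/2) = 429/80.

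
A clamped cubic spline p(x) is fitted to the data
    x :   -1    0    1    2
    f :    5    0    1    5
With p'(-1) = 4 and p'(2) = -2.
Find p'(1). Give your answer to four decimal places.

Write M_i for p''(x_i). With h_i = 1, 1, 1 and divided differences Δ_i = -5, 1, 4, the continuity of p' gives the tridiagonal system
  1·M_0 + 4·M_1 + 1·M_2 = 6(Δ_1 - Δ_0) = 36
  1·M_1 + 4·M_2 + 1·M_3 = 6(Δ_2 - Δ_1) = 18
Clamped end conditions give two more equations: 2h_0·M_0 + h_0·M_1 = 6(Δ_0 - p'(-1)) = -54 and h_2·M_2 + 2h_2·M_3 = 6(p'(2) - Δ_2) = -36.
Hence M_0 = -176/5, M_1 = 82/5, M_2 = 28/5, M_3 = -104/5.
On [1, 2], p'(x) = b_2 + 2c_2·(x - 1) + 3d_2·(x - 1)² with b_2 = Δ_2 - h_2(2M_2 + M_3)/6 = 28/5, c_2 = M_2/2 = 14/5, d_2 = (M_3 - M_2)/(6h_2) = -22/5. So p'(1) = 28/5.

5.6000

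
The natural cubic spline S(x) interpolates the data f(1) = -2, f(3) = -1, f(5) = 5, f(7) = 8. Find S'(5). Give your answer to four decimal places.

Let M_i = S''(x_i). Step sizes h_i = 2, 2, 2; slopes of the chords Δ_i = (y_(i+1) - y_i)/h_i = 1/2, 3, 3/2.
  2·M_0 + 8·M_1 + 2·M_2 = 6(Δ_1 - Δ_0) = 15
  2·M_1 + 8·M_2 + 2·M_3 = 6(Δ_2 - Δ_1) = -9
Natural end conditions: M_0 = M_3 = 0.
Solving: M_0 = 0, M_1 = 23/10, M_2 = -17/10, M_3 = 0.
On [5, 7], S'(x) = b_2 + 2c_2·(x - 5) + 3d_2·(x - 5)² with b_2 = Δ_2 - h_2(2M_2 + M_3)/6 = 79/30, c_2 = M_2/2 = -17/20, d_2 = (M_3 - M_2)/(6h_2) = 17/120. So S'(5) = 79/30.

2.6333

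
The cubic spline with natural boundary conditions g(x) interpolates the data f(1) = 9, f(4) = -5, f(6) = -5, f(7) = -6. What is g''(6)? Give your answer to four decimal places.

-2.0714

With σ_i denoting the second derivative at x_i, h_i = 3, 2, 1, and Δ_i = (y_(i+1) − y_i)/h_i = -14/3, 0, -1:
  3·σ_0 + 10·σ_1 + 2·σ_2 = 6(Δ_1 - Δ_0) = 28
  2·σ_1 + 6·σ_2 + 1·σ_3 = 6(Δ_2 - Δ_1) = -6
Natural end conditions: σ_0 = σ_3 = 0.
Solving: σ_0 = 0, σ_1 = 45/14, σ_2 = -29/14, σ_3 = 0.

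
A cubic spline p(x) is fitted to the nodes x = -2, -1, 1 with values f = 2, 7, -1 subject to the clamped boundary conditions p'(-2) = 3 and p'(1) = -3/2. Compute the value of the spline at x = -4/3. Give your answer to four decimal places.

5.5926

Let M_i = p''(x_i). Step sizes h_i = 1, 2; slopes of the chords Δ_i = (y_(i+1) - y_i)/h_i = 5, -4.
  1·M_0 + 6·M_1 + 2·M_2 = 6(Δ_1 - Δ_0) = -54
Clamped end conditions give two more equations: 2h_0·M_0 + h_0·M_1 = 6(Δ_0 - p'(-2)) = 12 and h_1·M_1 + 2h_1·M_2 = 6(p'(1) - Δ_1) = 15.
Solving: M_0 = 27/2, M_1 = -15, M_2 = 45/4.
On [-2, -1], p(x) = 2 + 3·(x + 2) + 27/4·(x + 2)² - 19/4·(x + 2)³.
With (x + 2) = 2/3: p(-4/3) = 151/27.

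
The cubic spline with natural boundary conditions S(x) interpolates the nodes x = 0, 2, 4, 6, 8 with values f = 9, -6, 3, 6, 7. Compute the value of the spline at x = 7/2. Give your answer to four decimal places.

0.2294

Put m_i = S'' at the i-th knot. Here h = (2, 2, 2, 2) and Δ = (-15/2, 9/2, 3/2, 1/2), so the interior equations h_(i-1)·m_(i-1) + 2(h_(i-1)+h_i)·m_i + h_i·m_(i+1) = 6(Δ_i − Δ_(i-1)) read
  2·m_0 + 8·m_1 + 2·m_2 = 6(Δ_1 - Δ_0) = 72
  2·m_1 + 8·m_2 + 2·m_3 = 6(Δ_2 - Δ_1) = -18
  2·m_2 + 8·m_3 + 2·m_4 = 6(Δ_3 - Δ_2) = -6
Natural end conditions: m_0 = m_4 = 0.
Hence m_0 = 0, m_1 = 573/56, m_2 = -69/14, m_3 = 27/56, m_4 = 0.
On [2, 4], S(x) = -6 - 19/28·(x - 2) + 573/112·(x - 2)² - 283/224·(x - 2)³.
With (x - 2) = 3/2: S(7/2) = 411/1792.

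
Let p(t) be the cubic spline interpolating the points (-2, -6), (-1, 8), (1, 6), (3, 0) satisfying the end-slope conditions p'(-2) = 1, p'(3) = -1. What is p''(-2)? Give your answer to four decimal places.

Put M_i = p'' at the i-th knot. Here h = (1, 2, 2) and Δ = (14, -1, -3), so the interior equations h_(i-1)·M_(i-1) + 2(h_(i-1)+h_i)·M_i + h_i·M_(i+1) = 6(Δ_i − Δ_(i-1)) read
  1·M_0 + 6·M_1 + 2·M_2 = 6(Δ_1 - Δ_0) = -90
  2·M_1 + 8·M_2 + 2·M_3 = 6(Δ_2 - Δ_1) = -12
Clamped end conditions give two more equations: 2h_0·M_0 + h_0·M_1 = 6(Δ_0 - p'(-2)) = 78 and h_2·M_2 + 2h_2·M_3 = 6(p'(3) - Δ_2) = 12.
Hence M_0 = 1186/23, M_1 = -578/23, M_2 = 106/23, M_3 = 16/23.

51.5652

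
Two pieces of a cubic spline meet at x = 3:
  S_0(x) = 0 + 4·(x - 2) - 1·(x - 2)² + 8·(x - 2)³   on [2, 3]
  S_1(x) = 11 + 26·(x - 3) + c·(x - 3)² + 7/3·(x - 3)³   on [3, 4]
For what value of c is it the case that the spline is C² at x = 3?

S_0''(x) = -2 + 48·(x - 2), so S_0''(3) = 46. On the right, S_1''(3) = 2c, so c = 23.

23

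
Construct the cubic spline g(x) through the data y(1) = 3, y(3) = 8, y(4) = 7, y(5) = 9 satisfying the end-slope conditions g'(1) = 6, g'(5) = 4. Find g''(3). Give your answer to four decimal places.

-2.9545

With m_i denoting the second derivative at x_i, h_i = 2, 1, 1, and Δ_i = (y_(i+1) − y_i)/h_i = 5/2, -1, 2:
  2·m_0 + 6·m_1 + 1·m_2 = 6(Δ_1 - Δ_0) = -21
  1·m_1 + 4·m_2 + 1·m_3 = 6(Δ_2 - Δ_1) = 18
Clamped end conditions give two more equations: 2h_0·m_0 + h_0·m_1 = 6(Δ_0 - g'(1)) = -21 and h_2·m_2 + 2h_2·m_3 = 6(g'(5) - Δ_2) = 12.
Solving: m_0 = -83/22, m_1 = -65/22, m_2 = 47/11, m_3 = 85/22.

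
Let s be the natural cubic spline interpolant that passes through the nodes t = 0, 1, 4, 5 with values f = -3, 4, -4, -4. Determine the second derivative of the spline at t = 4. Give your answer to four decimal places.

With M_i denoting the second derivative at x_i, h_i = 1, 3, 1, and Δ_i = (y_(i+1) − y_i)/h_i = 7, -8/3, 0:
  1·M_0 + 8·M_1 + 3·M_2 = 6(Δ_1 - Δ_0) = -58
  3·M_1 + 8·M_2 + 1·M_3 = 6(Δ_2 - Δ_1) = 16
Natural end conditions: M_0 = M_3 = 0.
Solving the tridiagonal system: M_0 = 0, M_1 = -512/55, M_2 = 302/55, M_3 = 0.

5.4909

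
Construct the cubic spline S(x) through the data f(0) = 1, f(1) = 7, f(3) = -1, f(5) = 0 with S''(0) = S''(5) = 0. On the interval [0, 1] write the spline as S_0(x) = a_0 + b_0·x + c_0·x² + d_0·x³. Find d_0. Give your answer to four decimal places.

Put m_i = S'' at the i-th knot. Here h = (1, 2, 2) and Δ = (6, -4, 1/2), so the interior equations h_(i-1)·m_(i-1) + 2(h_(i-1)+h_i)·m_i + h_i·m_(i+1) = 6(Δ_i − Δ_(i-1)) read
  1·m_0 + 6·m_1 + 2·m_2 = 6(Δ_1 - Δ_0) = -60
  2·m_1 + 8·m_2 + 2·m_3 = 6(Δ_2 - Δ_1) = 27
Natural end conditions: m_0 = m_3 = 0.
Hence m_0 = 0, m_1 = -267/22, m_2 = 141/22, m_3 = 0.
On [0, 1], with S_0(x) = a_0 + b_0·x + c_0·x² + d_0·x³: c_0 = m_0/2 = 0, d_0 = (m_1 - m_0)/(6h_0) = -89/44, b_0 = Δ_0 - h_0(2m_0 + m_1)/6 = 353/44.

-2.0227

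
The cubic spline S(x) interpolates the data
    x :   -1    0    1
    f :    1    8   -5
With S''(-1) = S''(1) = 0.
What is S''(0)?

-30

With M_i denoting the second derivative at x_i, h_i = 1, 1, and Δ_i = (y_(i+1) − y_i)/h_i = 7, -13:
  1·M_0 + 4·M_1 + 1·M_2 = 6(Δ_1 - Δ_0) = -120
Natural end conditions: M_0 = M_2 = 0.
Solving the tridiagonal system: M_0 = 0, M_1 = -30, M_2 = 0.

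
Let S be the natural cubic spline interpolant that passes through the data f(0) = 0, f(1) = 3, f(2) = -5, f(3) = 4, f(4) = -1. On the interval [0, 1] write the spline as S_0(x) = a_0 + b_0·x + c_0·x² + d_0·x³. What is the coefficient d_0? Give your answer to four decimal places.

Let M_i = S''(x_i). Step sizes h_i = 1, 1, 1, 1; slopes of the chords Δ_i = (y_(i+1) - y_i)/h_i = 3, -8, 9, -5.
  1·M_0 + 4·M_1 + 1·M_2 = 6(Δ_1 - Δ_0) = -66
  1·M_1 + 4·M_2 + 1·M_3 = 6(Δ_2 - Δ_1) = 102
  1·M_2 + 4·M_3 + 1·M_4 = 6(Δ_3 - Δ_2) = -84
Natural end conditions: M_0 = M_4 = 0.
Solving: M_0 = 0, M_1 = -741/28, M_2 = 279/7, M_3 = -867/28, M_4 = 0.
On [0, 1], with S_0(x) = a_0 + b_0·x + c_0·x² + d_0·x³: c_0 = M_0/2 = 0, d_0 = (M_1 - M_0)/(6h_0) = -247/56, b_0 = Δ_0 - h_0(2M_0 + M_1)/6 = 415/56.

-4.4107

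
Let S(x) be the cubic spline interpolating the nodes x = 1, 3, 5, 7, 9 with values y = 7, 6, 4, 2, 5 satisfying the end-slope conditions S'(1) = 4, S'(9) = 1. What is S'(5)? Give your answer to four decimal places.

Let m_i = S''(x_i). Step sizes h_i = 2, 2, 2, 2; slopes of the chords Δ_i = (y_(i+1) - y_i)/h_i = -1/2, -1, -1, 3/2.
  2·m_0 + 8·m_1 + 2·m_2 = 6(Δ_1 - Δ_0) = -3
  2·m_1 + 8·m_2 + 2·m_3 = 6(Δ_2 - Δ_1) = 0
  2·m_2 + 8·m_3 + 2·m_4 = 6(Δ_3 - Δ_2) = 15
Clamped end conditions give two more equations: 2h_0·m_0 + h_0·m_1 = 6(Δ_0 - S'(1)) = -27 and h_3·m_3 + 2h_3·m_4 = 6(S'(9) - Δ_3) = -3.
Hence m_0 = -429/56, m_1 = 51/28, m_2 = -9/8, m_3 = 75/28, m_4 = -117/56.
On [5, 7], S'(x) = b_2 + 2c_2·(x - 5) + 3d_2·(x - 5)² with b_2 = Δ_2 - h_2(2m_2 + m_3)/6 = -8/7, c_2 = m_2/2 = -9/16, d_2 = (m_3 - m_2)/(6h_2) = 71/224. So S'(5) = -8/7.

-1.1429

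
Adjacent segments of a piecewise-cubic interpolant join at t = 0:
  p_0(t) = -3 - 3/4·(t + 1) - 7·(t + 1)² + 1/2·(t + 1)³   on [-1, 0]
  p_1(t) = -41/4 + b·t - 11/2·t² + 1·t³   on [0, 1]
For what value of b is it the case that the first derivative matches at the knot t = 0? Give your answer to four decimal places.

-13.2500

p_0'(t) = -3/4 - 14·(t + 1) + 3/2·(t + 1)², so p_0'(0) = -53/4. On the right, p_1'(0) = b, so b = -53/4.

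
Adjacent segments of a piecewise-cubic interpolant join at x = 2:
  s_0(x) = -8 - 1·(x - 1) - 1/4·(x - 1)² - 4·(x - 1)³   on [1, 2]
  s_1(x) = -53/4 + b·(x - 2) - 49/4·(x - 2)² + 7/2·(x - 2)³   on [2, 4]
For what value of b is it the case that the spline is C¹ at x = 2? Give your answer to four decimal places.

-13.5000

s_0'(x) = -1 - 1/2·(x - 1) - 12·(x - 1)², so s_0'(2) = -27/2. On the right, s_1'(2) = b, so b = -27/2.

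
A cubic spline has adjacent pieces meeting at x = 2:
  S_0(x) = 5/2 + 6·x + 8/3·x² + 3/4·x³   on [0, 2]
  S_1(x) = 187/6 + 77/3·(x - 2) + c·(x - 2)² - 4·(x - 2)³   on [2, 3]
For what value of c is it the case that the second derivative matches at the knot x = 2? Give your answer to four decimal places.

7.1667

S_0''(x) = 16/3 + 9/2·x, so S_0''(2) = 43/3. On the right, S_1''(2) = 2c, so c = 43/6.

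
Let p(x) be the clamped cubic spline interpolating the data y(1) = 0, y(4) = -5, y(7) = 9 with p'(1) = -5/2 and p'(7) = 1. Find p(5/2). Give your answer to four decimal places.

With M_i denoting the second derivative at x_i, h_i = 3, 3, and Δ_i = (y_(i+1) − y_i)/h_i = -5/3, 14/3:
  3·M_0 + 12·M_1 + 3·M_2 = 6(Δ_1 - Δ_0) = 38
Clamped end conditions give two more equations: 2h_0·M_0 + h_0·M_1 = 6(Δ_0 - p'(1)) = 5 and h_1·M_1 + 2h_1·M_2 = 6(p'(7) - Δ_1) = -22.
Solving: M_0 = -7/4, M_1 = 31/6, M_2 = -25/4.
On [1, 4], p(x) = 0 - 5/2·(x - 1) - 7/8·(x - 1)² + 83/216·(x - 1)³.
With (x - 1) = 3/2: p(5/2) = -283/64.

-4.4219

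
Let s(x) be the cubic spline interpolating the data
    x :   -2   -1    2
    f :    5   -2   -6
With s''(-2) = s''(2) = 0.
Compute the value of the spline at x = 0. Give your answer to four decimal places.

Let M_i = s''(x_i). Step sizes h_i = 1, 3; slopes of the chords Δ_i = (y_(i+1) - y_i)/h_i = -7, -4/3.
  1·M_0 + 8·M_1 + 3·M_2 = 6(Δ_1 - Δ_0) = 34
Natural end conditions: M_0 = M_2 = 0.
Hence M_0 = 0, M_1 = 17/4, M_2 = 0.
On [-1, 2], s(x) = -2 - 67/12·(x + 1) + 17/8·(x + 1)² - 17/72·(x + 1)³.
With (x + 1) = 1: s(0) = -205/36.

-5.6944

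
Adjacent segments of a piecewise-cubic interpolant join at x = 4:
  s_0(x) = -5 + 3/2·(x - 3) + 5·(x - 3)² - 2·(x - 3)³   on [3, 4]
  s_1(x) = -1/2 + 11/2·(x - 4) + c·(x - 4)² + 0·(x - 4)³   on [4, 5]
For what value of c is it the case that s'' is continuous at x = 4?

-1

s_0''(x) = 10 - 12·(x - 3), so s_0''(4) = -2. On the right, s_1''(4) = 2c, so c = -1.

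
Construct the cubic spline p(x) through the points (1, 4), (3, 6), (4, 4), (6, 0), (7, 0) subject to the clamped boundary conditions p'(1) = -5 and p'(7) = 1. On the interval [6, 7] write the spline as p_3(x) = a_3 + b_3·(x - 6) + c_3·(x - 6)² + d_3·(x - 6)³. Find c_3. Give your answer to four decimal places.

With m_i denoting the second derivative at x_i, h_i = 2, 1, 2, 1, and Δ_i = (y_(i+1) − y_i)/h_i = 1, -2, -2, 0:
  2·m_0 + 6·m_1 + 1·m_2 = 6(Δ_1 - Δ_0) = -18
  1·m_1 + 6·m_2 + 2·m_3 = 6(Δ_2 - Δ_1) = 0
  2·m_2 + 6·m_3 + 1·m_4 = 6(Δ_3 - Δ_2) = 12
Clamped end conditions give two more equations: 2h_0·m_0 + h_0·m_1 = 6(Δ_0 - p'(1)) = 36 and h_3·m_3 + 2h_3·m_4 = 6(p'(7) - Δ_3) = 6.
Solving: m_0 = 393/31, m_1 = -228/31, m_2 = 24/31, m_3 = 42/31, m_4 = 72/31.
On [6, 7], with p_3(x) = a_3 + b_3·(x - 6) + c_3·(x - 6)² + d_3·(x - 6)³: c_3 = m_3/2 = 21/31, d_3 = (m_4 - m_3)/(6h_3) = 5/31, b_3 = Δ_3 - h_3(2m_3 + m_4)/6 = -26/31.

0.6774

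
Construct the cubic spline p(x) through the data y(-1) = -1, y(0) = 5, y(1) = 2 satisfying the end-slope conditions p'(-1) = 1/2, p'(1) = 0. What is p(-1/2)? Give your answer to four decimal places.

With M_i denoting the second derivative at x_i, h_i = 1, 1, and Δ_i = (y_(i+1) − y_i)/h_i = 6, -3:
  1·M_0 + 4·M_1 + 1·M_2 = 6(Δ_1 - Δ_0) = -54
Clamped end conditions give two more equations: 2h_0·M_0 + h_0·M_1 = 6(Δ_0 - p'(-1)) = 33 and h_1·M_1 + 2h_1·M_2 = 6(p'(1) - Δ_1) = 18.
Solving the tridiagonal system: M_0 = 119/4, M_1 = -53/2, M_2 = 89/4.
On [-1, 0], p(x) = -1 + 1/2·(x + 1) + 119/8·(x + 1)² - 75/8·(x + 1)³.
With (x + 1) = 1/2: p(-1/2) = 115/64.

1.7969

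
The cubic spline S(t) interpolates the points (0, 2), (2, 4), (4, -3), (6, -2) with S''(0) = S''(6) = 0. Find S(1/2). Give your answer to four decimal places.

Let σ_i = S''(x_i). Step sizes h_i = 2, 2, 2; slopes of the chords Δ_i = (y_(i+1) - y_i)/h_i = 1, -7/2, 1/2.
  2·σ_0 + 8·σ_1 + 2·σ_2 = 6(Δ_1 - Δ_0) = -27
  2·σ_1 + 8·σ_2 + 2·σ_3 = 6(Δ_2 - Δ_1) = 24
Natural end conditions: σ_0 = σ_3 = 0.
Hence σ_0 = 0, σ_1 = -22/5, σ_2 = 41/10, σ_3 = 0.
On [0, 2], S(t) = 2 + 37/15·t + 0·t² - 11/30·t³.
With t = 1/2: S(1/2) = 51/16.

3.1875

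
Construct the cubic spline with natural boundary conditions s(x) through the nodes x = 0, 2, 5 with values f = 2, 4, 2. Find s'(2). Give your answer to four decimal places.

0.3333

Let M_i = s''(x_i). Step sizes h_i = 2, 3; slopes of the chords Δ_i = (y_(i+1) - y_i)/h_i = 1, -2/3.
  2·M_0 + 10·M_1 + 3·M_2 = 6(Δ_1 - Δ_0) = -10
Natural end conditions: M_0 = M_2 = 0.
Solving: M_0 = 0, M_1 = -1, M_2 = 0.
On [2, 5], s'(x) = b_1 + 2c_1·(x - 2) + 3d_1·(x - 2)² with b_1 = Δ_1 - h_1(2M_1 + M_2)/6 = 1/3, c_1 = M_1/2 = -1/2, d_1 = (M_2 - M_1)/(6h_1) = 1/18. So s'(2) = 1/3.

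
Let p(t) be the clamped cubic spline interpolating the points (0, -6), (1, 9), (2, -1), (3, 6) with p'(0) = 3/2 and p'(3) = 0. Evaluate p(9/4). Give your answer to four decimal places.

With M_i denoting the second derivative at x_i, h_i = 1, 1, 1, and Δ_i = (y_(i+1) − y_i)/h_i = 15, -10, 7:
  1·M_0 + 4·M_1 + 1·M_2 = 6(Δ_1 - Δ_0) = -150
  1·M_1 + 4·M_2 + 1·M_3 = 6(Δ_2 - Δ_1) = 102
Clamped end conditions give two more equations: 2h_0·M_0 + h_0·M_1 = 6(Δ_0 - p'(0)) = 81 and h_2·M_2 + 2h_2·M_3 = 6(p'(3) - Δ_2) = -42.
Forward elimination and back-substitution give M_0 = 378/5, M_1 = -351/5, M_2 = 276/5, M_3 = -243/5.
On [2, 3], p(t) = -1 - 33/10·(t - 2) + 138/5·(t - 2)² - 173/10·(t - 2)³.
With (t - 2) = 1/4: p(9/4) = -237/640.

-0.3703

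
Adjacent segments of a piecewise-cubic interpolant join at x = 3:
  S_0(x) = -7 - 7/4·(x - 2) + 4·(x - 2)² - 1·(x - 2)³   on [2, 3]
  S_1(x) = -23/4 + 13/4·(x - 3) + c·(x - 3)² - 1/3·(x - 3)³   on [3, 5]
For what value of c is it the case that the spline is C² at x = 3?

S_0''(x) = 8 - 6·(x - 2), so S_0''(3) = 2. On the right, S_1''(3) = 2c, so c = 1.

1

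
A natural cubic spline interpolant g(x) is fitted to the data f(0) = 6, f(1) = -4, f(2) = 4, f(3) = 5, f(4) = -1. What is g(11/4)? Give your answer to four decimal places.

With σ_i denoting the second derivative at x_i, h_i = 1, 1, 1, 1, and Δ_i = (y_(i+1) − y_i)/h_i = -10, 8, 1, -6:
  1·σ_0 + 4·σ_1 + 1·σ_2 = 6(Δ_1 - Δ_0) = 108
  1·σ_1 + 4·σ_2 + 1·σ_3 = 6(Δ_2 - Δ_1) = -42
  1·σ_2 + 4·σ_3 + 1·σ_4 = 6(Δ_3 - Δ_2) = -42
Natural end conditions: σ_0 = σ_4 = 0.
Solving: σ_0 = 0, σ_1 = 873/28, σ_2 = -117/7, σ_3 = -177/28, σ_4 = 0.
On [2, 3], g(x) = 4 + 61/8·(x - 2) - 117/14·(x - 2)² + 97/56·(x - 2)³.
With (x - 2) = 3/4: g(11/4) = 20603/3584.

5.7486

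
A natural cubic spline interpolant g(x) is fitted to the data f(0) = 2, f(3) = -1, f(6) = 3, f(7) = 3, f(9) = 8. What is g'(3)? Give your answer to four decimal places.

0.6608

Let M_i = g''(x_i). Step sizes h_i = 3, 3, 1, 2; slopes of the chords Δ_i = (y_(i+1) - y_i)/h_i = -1, 4/3, 0, 5/2.
  3·M_0 + 12·M_1 + 3·M_2 = 6(Δ_1 - Δ_0) = 14
  3·M_1 + 8·M_2 + 1·M_3 = 6(Δ_2 - Δ_1) = -8
  1·M_2 + 6·M_3 + 2·M_4 = 6(Δ_3 - Δ_2) = 15
Natural end conditions: M_0 = M_4 = 0.
Forward elimination and back-substitution give M_0 = 0, M_1 = 847/510, M_2 = -168/85, M_3 = 481/170, M_4 = 0.
On [3, 6], g'(x) = b_1 + 2c_1·(x - 3) + 3d_1·(x - 3)² with b_1 = Δ_1 - h_1(2M_1 + M_2)/6 = 337/510, c_1 = M_1/2 = 847/1020, d_1 = (M_2 - M_1)/(6h_1) = -371/1836. So g'(3) = 337/510.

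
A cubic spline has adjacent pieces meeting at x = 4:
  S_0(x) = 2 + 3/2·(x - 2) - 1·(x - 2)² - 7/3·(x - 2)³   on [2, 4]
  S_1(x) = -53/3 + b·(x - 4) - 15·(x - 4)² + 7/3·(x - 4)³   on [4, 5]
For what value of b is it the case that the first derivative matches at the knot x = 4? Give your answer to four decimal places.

-30.5000

S_0'(x) = 3/2 - 2·(x - 2) - 7·(x - 2)², so S_0'(4) = -61/2. On the right, S_1'(4) = b, so b = -61/2.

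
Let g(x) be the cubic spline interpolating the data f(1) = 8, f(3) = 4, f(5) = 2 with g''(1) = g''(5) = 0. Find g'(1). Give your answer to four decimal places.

Let σ_i = g''(x_i). Step sizes h_i = 2, 2; slopes of the chords Δ_i = (y_(i+1) - y_i)/h_i = -2, -1.
  2·σ_0 + 8·σ_1 + 2·σ_2 = 6(Δ_1 - Δ_0) = 6
Natural end conditions: σ_0 = σ_2 = 0.
Solving: σ_0 = 0, σ_1 = 3/4, σ_2 = 0.
On [1, 3], g'(x) = b_0 + 2c_0·(x - 1) + 3d_0·(x - 1)² with b_0 = Δ_0 - h_0(2σ_0 + σ_1)/6 = -9/4, c_0 = σ_0/2 = 0, d_0 = (σ_1 - σ_0)/(6h_0) = 1/16. So g'(1) = -9/4.

-2.2500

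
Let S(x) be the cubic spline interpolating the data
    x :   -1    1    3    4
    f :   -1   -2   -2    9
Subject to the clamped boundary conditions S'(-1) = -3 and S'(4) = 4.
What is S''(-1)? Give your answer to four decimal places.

Let σ_i = S''(x_i). Step sizes h_i = 2, 2, 1; slopes of the chords Δ_i = (y_(i+1) - y_i)/h_i = -1/2, 0, 11.
  2·σ_0 + 8·σ_1 + 2·σ_2 = 6(Δ_1 - Δ_0) = 3
  2·σ_1 + 6·σ_2 + 1·σ_3 = 6(Δ_2 - Δ_1) = 66
Clamped end conditions give two more equations: 2h_0·σ_0 + h_0·σ_1 = 6(Δ_0 - S'(-1)) = 15 and h_2·σ_2 + 2h_2·σ_3 = 6(S'(4) - Δ_2) = -42.
Solving the tridiagonal system: σ_0 = 305/46, σ_1 = -265/46, σ_2 = 412/23, σ_3 = -689/23.

6.6304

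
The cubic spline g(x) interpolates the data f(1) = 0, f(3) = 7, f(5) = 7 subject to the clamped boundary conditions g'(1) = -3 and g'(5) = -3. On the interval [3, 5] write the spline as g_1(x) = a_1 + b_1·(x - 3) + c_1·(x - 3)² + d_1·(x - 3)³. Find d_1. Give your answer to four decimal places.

0.2813

Write σ_i for g''(x_i). With h_i = 2, 2 and divided differences Δ_i = 7/2, 0, the continuity of g' gives the tridiagonal system
  2·σ_0 + 8·σ_1 + 2·σ_2 = 6(Δ_1 - Δ_0) = -21
Clamped end conditions give two more equations: 2h_0·σ_0 + h_0·σ_1 = 6(Δ_0 - g'(1)) = 39 and h_1·σ_1 + 2h_1·σ_2 = 6(g'(5) - Δ_1) = -18.
Forward elimination and back-substitution give σ_0 = 99/8, σ_1 = -21/4, σ_2 = -15/8.
On [3, 5], with g_1(x) = a_1 + b_1·(x - 3) + c_1·(x - 3)² + d_1·(x - 3)³: c_1 = σ_1/2 = -21/8, d_1 = (σ_2 - σ_1)/(6h_1) = 9/32, b_1 = Δ_1 - h_1(2σ_1 + σ_2)/6 = 33/8.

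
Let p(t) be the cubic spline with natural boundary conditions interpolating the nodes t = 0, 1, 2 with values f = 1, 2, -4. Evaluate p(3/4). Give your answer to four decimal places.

2.3242

Let M_i = p''(x_i). Step sizes h_i = 1, 1; slopes of the chords Δ_i = (y_(i+1) - y_i)/h_i = 1, -6.
  1·M_0 + 4·M_1 + 1·M_2 = 6(Δ_1 - Δ_0) = -42
Natural end conditions: M_0 = M_2 = 0.
Forward elimination and back-substitution give M_0 = 0, M_1 = -21/2, M_2 = 0.
On [0, 1], p(t) = 1 + 11/4·t + 0·t² - 7/4·t³.
With t = 3/4: p(3/4) = 595/256.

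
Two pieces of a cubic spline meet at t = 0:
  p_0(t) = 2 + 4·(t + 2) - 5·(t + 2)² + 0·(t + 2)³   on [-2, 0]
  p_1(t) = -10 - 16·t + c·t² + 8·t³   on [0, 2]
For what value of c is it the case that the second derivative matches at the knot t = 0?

-5

p_0''(t) = -10 + 0·(t + 2), so p_0''(0) = -10. On the right, p_1''(0) = 2c, so c = -5.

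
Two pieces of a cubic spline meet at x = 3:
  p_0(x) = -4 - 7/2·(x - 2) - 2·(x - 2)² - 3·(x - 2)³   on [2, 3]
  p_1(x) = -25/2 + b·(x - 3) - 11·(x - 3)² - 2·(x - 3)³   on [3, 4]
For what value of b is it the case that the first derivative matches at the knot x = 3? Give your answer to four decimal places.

-16.5000

p_0'(x) = -7/2 - 4·(x - 2) - 9·(x - 2)², so p_0'(3) = -33/2. On the right, p_1'(3) = b, so b = -33/2.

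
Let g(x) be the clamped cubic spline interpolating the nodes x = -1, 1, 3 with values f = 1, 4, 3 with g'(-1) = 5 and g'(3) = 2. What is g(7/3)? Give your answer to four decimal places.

2.5185

With M_i denoting the second derivative at x_i, h_i = 2, 2, and Δ_i = (y_(i+1) − y_i)/h_i = 3/2, -1/2:
  2·M_0 + 8·M_1 + 2·M_2 = 6(Δ_1 - Δ_0) = -12
Clamped end conditions give two more equations: 2h_0·M_0 + h_0·M_1 = 6(Δ_0 - g'(-1)) = -21 and h_1·M_1 + 2h_1·M_2 = 6(g'(3) - Δ_1) = 15.
Solving: M_0 = -9/2, M_1 = -3/2, M_2 = 9/2.
On [1, 3], g(x) = 4 - 1·(x - 1) - 3/4·(x - 1)² + 1/2·(x - 1)³.
With (x - 1) = 4/3: g(7/3) = 68/27.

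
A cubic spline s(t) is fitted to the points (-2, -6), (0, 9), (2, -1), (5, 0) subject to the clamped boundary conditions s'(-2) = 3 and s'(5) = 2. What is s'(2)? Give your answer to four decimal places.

-5.4459

Let M_i = s''(x_i). Step sizes h_i = 2, 2, 3; slopes of the chords Δ_i = (y_(i+1) - y_i)/h_i = 15/2, -5, 1/3.
  2·M_0 + 8·M_1 + 2·M_2 = 6(Δ_1 - Δ_0) = -75
  2·M_1 + 10·M_2 + 3·M_3 = 6(Δ_2 - Δ_1) = 32
Clamped end conditions give two more equations: 2h_0·M_0 + h_0·M_1 = 6(Δ_0 - s'(-2)) = 27 and h_2·M_2 + 2h_2·M_3 = 6(s'(5) - Δ_2) = 10.
Hence M_0 = 1037/74, M_1 = -1075/74, M_2 = 244/37, M_3 = -181/111.
On [2, 5], s'(t) = b_2 + 2c_2·(t - 2) + 3d_2·(t - 2)² with b_2 = Δ_2 - h_2(2M_2 + M_3)/6 = -403/74, c_2 = M_2/2 = 122/37, d_2 = (M_3 - M_2)/(6h_2) = -913/1998. So s'(2) = -403/74.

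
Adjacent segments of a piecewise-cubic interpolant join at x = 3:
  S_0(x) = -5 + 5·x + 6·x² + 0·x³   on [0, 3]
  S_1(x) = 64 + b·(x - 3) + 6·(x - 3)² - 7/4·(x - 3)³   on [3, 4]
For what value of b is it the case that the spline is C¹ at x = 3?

41

S_0'(x) = 5 + 12·x + 0·x², so S_0'(3) = 41. On the right, S_1'(3) = b, so b = 41.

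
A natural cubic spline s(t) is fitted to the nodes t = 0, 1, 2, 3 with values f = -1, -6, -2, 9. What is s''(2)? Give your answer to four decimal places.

Put M_i = s'' at the i-th knot. Here h = (1, 1, 1) and Δ = (-5, 4, 11), so the interior equations h_(i-1)·M_(i-1) + 2(h_(i-1)+h_i)·M_i + h_i·M_(i+1) = 6(Δ_i − Δ_(i-1)) read
  1·M_0 + 4·M_1 + 1·M_2 = 6(Δ_1 - Δ_0) = 54
  1·M_1 + 4·M_2 + 1·M_3 = 6(Δ_2 - Δ_1) = 42
Natural end conditions: M_0 = M_3 = 0.
Forward elimination and back-substitution give M_0 = 0, M_1 = 58/5, M_2 = 38/5, M_3 = 0.

7.6000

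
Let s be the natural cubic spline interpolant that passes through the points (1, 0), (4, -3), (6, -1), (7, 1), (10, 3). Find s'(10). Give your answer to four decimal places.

Put σ_i = s'' at the i-th knot. Here h = (3, 2, 1, 3) and Δ = (-1, 1, 2, 2/3), so the interior equations h_(i-1)·σ_(i-1) + 2(h_(i-1)+h_i)·σ_i + h_i·σ_(i+1) = 6(Δ_i − Δ_(i-1)) read
  3·σ_0 + 10·σ_1 + 2·σ_2 = 6(Δ_1 - Δ_0) = 12
  2·σ_1 + 6·σ_2 + 1·σ_3 = 6(Δ_2 - Δ_1) = 6
  1·σ_2 + 8·σ_3 + 3·σ_4 = 6(Δ_3 - Δ_2) = -8
Natural end conditions: σ_0 = σ_4 = 0.
Solving: σ_0 = 0, σ_1 = 226/219, σ_2 = 184/219, σ_3 = -242/219, σ_4 = 0.
On [7, 10], s'(t) = b_3 + 2c_3·(t - 7) + 3d_3·(t - 7)² with b_3 = Δ_3 - h_3(2σ_3 + σ_4)/6 = 388/219, c_3 = σ_3/2 = -121/219, d_3 = (σ_4 - σ_3)/(6h_3) = 121/1971. So s'(10) = 25/219.

0.1142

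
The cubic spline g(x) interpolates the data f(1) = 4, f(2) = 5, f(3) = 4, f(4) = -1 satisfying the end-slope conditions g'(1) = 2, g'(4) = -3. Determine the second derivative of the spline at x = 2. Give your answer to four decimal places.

With σ_i denoting the second derivative at x_i, h_i = 1, 1, 1, and Δ_i = (y_(i+1) − y_i)/h_i = 1, -1, -5:
  1·σ_0 + 4·σ_1 + 1·σ_2 = 6(Δ_1 - Δ_0) = -12
  1·σ_1 + 4·σ_2 + 1·σ_3 = 6(Δ_2 - Δ_1) = -24
Clamped end conditions give two more equations: 2h_0·σ_0 + h_0·σ_1 = 6(Δ_0 - g'(1)) = -6 and h_2·σ_2 + 2h_2·σ_3 = 6(g'(4) - Δ_2) = 12.
Solving: σ_0 = -44/15, σ_1 = -2/15, σ_2 = -128/15, σ_3 = 154/15.

-0.1333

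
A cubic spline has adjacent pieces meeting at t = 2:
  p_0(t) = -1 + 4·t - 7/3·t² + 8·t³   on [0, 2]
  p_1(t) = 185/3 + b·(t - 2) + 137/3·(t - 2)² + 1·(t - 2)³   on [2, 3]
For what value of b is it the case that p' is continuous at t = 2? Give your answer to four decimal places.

90.6667

p_0'(t) = 4 - 14/3·t + 24·t², so p_0'(2) = 272/3. On the right, p_1'(2) = b, so b = 272/3.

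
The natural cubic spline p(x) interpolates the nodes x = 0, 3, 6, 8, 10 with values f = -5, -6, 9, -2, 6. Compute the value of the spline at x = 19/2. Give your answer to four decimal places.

2.5061

Write M_i for p''(x_i). With h_i = 3, 3, 2, 2 and divided differences Δ_i = -1/3, 5, -11/2, 4, the continuity of p' gives the tridiagonal system
  3·M_0 + 12·M_1 + 3·M_2 = 6(Δ_1 - Δ_0) = 32
  3·M_1 + 10·M_2 + 2·M_3 = 6(Δ_2 - Δ_1) = -63
  2·M_2 + 8·M_3 + 2·M_4 = 6(Δ_3 - Δ_2) = 57
Natural end conditions: M_0 = M_4 = 0.
Solving the tridiagonal system: M_0 = 0, M_1 = 2143/420, M_2 = -341/35, M_3 = 2677/280, M_4 = 0.
On [8, 10], p(x) = -2 - 997/420·(x - 8) + 2677/560·(x - 8)² - 2677/3360·(x - 8)³.
With (x - 8) = 3/2: p(19/2) = 4491/1792.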